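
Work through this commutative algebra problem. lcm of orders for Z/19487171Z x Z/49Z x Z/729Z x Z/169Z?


Exponent = lcm of the cyclic orders; pairwise coprime => product.
11^7*7^2*3^6*13^2=19487171*49*729*169=117641108764179


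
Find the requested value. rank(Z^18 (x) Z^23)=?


rank(M(x)N) = rank(M)*rank(N)
18*23 = 414


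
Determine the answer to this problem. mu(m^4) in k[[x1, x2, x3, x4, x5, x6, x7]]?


C(n+d-1,d)=C(10,4)=210


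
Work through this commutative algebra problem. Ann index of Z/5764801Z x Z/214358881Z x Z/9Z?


Exponent = lcm of the cyclic orders; pairwise coprime => product.
7^8*11^8*3^2=5764801*214358881*9=11121626623929129


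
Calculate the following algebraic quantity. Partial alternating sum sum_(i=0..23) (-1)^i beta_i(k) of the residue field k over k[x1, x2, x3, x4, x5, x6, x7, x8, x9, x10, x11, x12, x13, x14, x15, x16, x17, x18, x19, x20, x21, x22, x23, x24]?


Koszul resolution: beta_i(k)=C(n,i), n=24
sum_(i=0..p) (-1)^i C(n,i) = (-1)^p C(n-1,p)
(-1)^23*C(23,23) = (-1)^23*1 = -1


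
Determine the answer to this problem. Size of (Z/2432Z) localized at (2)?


2-primary part: 2432=2^7*19
Size=2^7=128


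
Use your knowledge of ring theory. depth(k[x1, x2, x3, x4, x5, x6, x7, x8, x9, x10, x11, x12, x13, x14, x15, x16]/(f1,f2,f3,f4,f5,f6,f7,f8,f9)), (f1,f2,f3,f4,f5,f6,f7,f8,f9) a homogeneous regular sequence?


depth(R)=16
depth(R/I)=16-9=7


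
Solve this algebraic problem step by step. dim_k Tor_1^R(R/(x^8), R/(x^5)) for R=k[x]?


Tor_1(R/I,R/J)=(I cap J)/IJ=(x^8)/(x^13)
dim=13-8=min(8,5)=5


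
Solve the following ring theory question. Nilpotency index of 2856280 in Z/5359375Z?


2856280^k mod 5359375:
k=1: 2856280
k=2: 47775
k=3: 3730125
k=4: 4716250
k=5: 2143750
k=6: 0
First zero at k = 6


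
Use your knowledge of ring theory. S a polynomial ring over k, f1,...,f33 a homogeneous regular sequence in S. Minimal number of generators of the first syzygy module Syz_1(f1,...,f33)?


Regular sequence => Koszul complex is the minimal free resolution.
Syz_1 minimally generated by Koszul relations f_i*e_j - f_j*e_i (i<j): mu(Syz_1) = beta_2 = C(m,2) = m(m-1)/2
m=33
33*32/2 = 528


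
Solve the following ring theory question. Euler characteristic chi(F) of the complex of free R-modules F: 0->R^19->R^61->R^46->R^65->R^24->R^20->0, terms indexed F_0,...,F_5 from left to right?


chi = sum (-1)^i * rank:
(-1)^0*19=19
(-1)^1*61=-61
(-1)^2*46=46
(-1)^3*65=-65
(-1)^4*24=24
(-1)^5*20=-20
chi=-57


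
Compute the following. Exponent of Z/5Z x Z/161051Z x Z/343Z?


Exponent = lcm of the cyclic orders; pairwise coprime => product.
5^1*11^5*7^3=5*161051*343=276202465


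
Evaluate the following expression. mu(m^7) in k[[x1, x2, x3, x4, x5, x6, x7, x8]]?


C(n+d-1,d)=C(14,7)=3432


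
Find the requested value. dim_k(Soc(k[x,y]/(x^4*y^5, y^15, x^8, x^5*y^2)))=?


Socle = ann(m) = span of standard monomials u with x*u, y*u in I (staircase corners).
Minimal generators: x^8, x^5*y^2, x^4*y^5, y^15
Corners: x^3y^14, x^4y^4, x^7y
Socle dim=3


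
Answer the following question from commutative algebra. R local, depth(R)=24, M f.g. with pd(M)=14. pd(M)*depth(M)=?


pd+depth=24
depth=24-14=10
pd*depth=14*10=140


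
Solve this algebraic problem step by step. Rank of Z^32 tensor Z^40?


rank(M(x)N) = rank(M)*rank(N)
32*40 = 1280


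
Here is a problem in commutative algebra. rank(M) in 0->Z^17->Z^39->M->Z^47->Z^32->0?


Alt sum=0:
(-1)^0*17 + (-1)^1*39 + (-1)^2*? + (-1)^3*47 + (-1)^4*32=0
rank(M)=37


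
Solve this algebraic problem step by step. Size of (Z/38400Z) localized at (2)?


2-primary part: 38400=2^9*75
Size=2^9=512


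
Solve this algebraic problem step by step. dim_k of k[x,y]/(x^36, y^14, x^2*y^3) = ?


k[x,y]/I, I = (x^36, y^14, x^2*y^3)
Rect: 36x14=504. Corner: (36-2)x(14-3)=374.
dim = 504-374 = 130


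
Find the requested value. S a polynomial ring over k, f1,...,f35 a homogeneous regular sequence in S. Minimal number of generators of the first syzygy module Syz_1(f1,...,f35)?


Regular sequence => Koszul complex is the minimal free resolution.
Syz_1 minimally generated by Koszul relations f_i*e_j - f_j*e_i (i<j): mu(Syz_1) = beta_2 = C(m,2) = m(m-1)/2
m=35
35*34/2 = 595


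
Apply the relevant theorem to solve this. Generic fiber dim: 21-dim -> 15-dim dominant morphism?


dim(fiber)=dim(X)-dim(Y)=21-15=6


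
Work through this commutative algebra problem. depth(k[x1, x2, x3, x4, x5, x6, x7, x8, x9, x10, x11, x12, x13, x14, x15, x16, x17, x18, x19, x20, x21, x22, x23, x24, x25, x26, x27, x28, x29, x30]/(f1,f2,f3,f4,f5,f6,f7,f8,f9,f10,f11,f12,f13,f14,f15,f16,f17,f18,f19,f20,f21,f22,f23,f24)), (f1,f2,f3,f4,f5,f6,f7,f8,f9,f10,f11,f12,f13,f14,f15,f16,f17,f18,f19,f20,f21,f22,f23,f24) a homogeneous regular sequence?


depth(R)=30
depth(R/I)=30-24=6


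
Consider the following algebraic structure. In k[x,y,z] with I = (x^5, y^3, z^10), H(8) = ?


Need i<5, j<3, k<10 with i+j+k=8.
For each i, j ranges over max(0,8-i-9)..min(2,8-i):
  i=0: j in [0,2] -> 3
  i=1: j in [0,2] -> 3
  i=2: j in [0,2] -> 3
  i=3: j in [0,2] -> 3
  i=4: j in [0,2] -> 3
H(8) = 3+3+3+3+3 = 15


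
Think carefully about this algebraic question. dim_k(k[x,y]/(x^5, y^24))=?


Basis: x^i*y^j, i<5, j<24
5*24=120


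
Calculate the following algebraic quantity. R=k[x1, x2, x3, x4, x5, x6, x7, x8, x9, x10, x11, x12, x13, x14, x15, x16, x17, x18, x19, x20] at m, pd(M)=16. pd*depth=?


pd+depth=20
depth=20-16=4
pd*depth=16*4=64


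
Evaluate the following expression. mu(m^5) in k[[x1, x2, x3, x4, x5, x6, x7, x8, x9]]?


C(n+d-1,d)=C(13,5)=1287


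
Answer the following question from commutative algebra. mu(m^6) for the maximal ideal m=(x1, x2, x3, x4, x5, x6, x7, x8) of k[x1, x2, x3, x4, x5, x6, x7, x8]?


Graded Nakayama: mu(m^d) = dim_k (m^d/m^(d+1)) = #degree-6 monomials in 8 vars
C(n+d-1,d)=C(13,6)=1716


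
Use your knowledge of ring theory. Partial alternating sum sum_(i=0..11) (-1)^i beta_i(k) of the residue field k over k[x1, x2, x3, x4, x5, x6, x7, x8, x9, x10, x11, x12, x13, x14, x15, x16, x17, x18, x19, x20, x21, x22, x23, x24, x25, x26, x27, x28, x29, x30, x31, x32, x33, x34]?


Koszul resolution: beta_i(k)=C(n,i), n=34
sum_(i=0..p) (-1)^i C(n,i) = (-1)^p C(n-1,p)
(-1)^11*C(33,11) = (-1)^11*193536720 = -193536720


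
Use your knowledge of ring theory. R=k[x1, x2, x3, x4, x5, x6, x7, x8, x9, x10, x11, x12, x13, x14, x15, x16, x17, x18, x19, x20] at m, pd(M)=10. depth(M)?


pd+depth=depth(R)=20
depth=20-10=10


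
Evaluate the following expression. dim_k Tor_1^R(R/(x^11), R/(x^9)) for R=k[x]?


Tor_1(R/I,R/J)=(I cap J)/IJ=(x^11)/(x^20)
dim=20-11=min(11,9)=9


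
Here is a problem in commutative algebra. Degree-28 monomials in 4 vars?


C(d+n-1,n-1)=C(31,3)=4495


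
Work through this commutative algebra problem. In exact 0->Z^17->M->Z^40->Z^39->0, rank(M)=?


Alt sum=0:
(-1)^0*17 + (-1)^1*? + (-1)^2*40 + (-1)^3*39=0
rank(M)=18


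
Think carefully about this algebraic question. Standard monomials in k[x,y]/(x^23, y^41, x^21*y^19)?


k[x,y]/I, I = (x^23, y^41, x^21*y^19)
Rect: 23x41=943. Corner: (23-21)x(41-19)=44.
dim = 943-44 = 899


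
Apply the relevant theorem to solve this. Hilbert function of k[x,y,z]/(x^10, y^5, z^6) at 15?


Need i<10, j<5, k<6 with i+j+k=15.
For each i, j ranges over max(0,15-i-5)..min(4,15-i):
  i=0: j in [10,4] -> 0
  i=1: j in [9,4] -> 0
  i=2: j in [8,4] -> 0
  i=3: j in [7,4] -> 0
  i=4: j in [6,4] -> 0
  i=5: j in [5,4] -> 0
  i=6: j in [4,4] -> 1
  i=7: j in [3,4] -> 2
  i=8: j in [2,4] -> 3
  i=9: j in [1,4] -> 4
H(15) = 0+0+0+0+0+0+1+2+3+4 = 10


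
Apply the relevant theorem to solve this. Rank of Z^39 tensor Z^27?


rank(M(x)N) = rank(M)*rank(N)
39*27 = 1053


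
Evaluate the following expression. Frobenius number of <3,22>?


gcd(3,22)=1 => F=ab-a-b=3*22-3-22=66-25=41


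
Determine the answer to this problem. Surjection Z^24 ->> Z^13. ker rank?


rank(ker) = 24-13 = 11


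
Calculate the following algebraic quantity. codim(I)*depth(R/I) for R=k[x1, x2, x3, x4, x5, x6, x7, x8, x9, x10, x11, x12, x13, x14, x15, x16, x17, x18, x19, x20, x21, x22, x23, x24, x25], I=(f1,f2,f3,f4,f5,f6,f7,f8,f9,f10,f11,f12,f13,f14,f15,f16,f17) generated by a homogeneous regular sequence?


codim=17, depth=dim(R/I)=25-17=8
Product=17*8=136


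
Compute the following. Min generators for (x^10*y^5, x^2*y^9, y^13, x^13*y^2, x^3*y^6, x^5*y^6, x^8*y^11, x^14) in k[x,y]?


Remove redundant (divisible by others).
x^5*y^6 redundant.
x^8*y^11 redundant.
Min: x^14, x^13*y^2, x^10*y^5, x^3*y^6, x^2*y^9, y^13
Count=6


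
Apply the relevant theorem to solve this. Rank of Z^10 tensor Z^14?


rank(M(x)N) = rank(M)*rank(N)
10*14 = 140


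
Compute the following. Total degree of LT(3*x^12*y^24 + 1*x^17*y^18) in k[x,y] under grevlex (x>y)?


LT: 3*x^12*y^24
deg_x=12, deg_y=24
Total=12+24=36


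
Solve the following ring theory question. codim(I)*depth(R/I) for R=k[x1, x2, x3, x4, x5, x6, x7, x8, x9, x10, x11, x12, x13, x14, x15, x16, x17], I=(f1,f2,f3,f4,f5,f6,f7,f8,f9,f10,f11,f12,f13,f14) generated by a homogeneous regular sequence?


codim=14, depth=dim(R/I)=17-14=3
Product=14*3=42


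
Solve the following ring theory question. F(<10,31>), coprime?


gcd(10,31)=1 => F=ab-a-b=10*31-10-31=310-41=269


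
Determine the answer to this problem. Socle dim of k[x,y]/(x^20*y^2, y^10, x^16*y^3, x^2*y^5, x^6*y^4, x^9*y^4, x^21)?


Socle = ann(m) = span of standard monomials u with x*u, y*u in I (staircase corners).
Redundant generators: x^9*y^4
Minimal generators: x^21, x^20*y^2, x^16*y^3, x^6*y^4, x^2*y^5, y^10
Corners: xy^9, x^5y^4, x^15y^3, x^19y^2, x^20y
Socle dim=5


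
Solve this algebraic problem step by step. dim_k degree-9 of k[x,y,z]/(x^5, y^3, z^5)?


Need i<5, j<3, k<5 with i+j+k=9.
For each i, j ranges over max(0,9-i-4)..min(2,9-i):
  i=0: j in [5,2] -> 0
  i=1: j in [4,2] -> 0
  i=2: j in [3,2] -> 0
  i=3: j in [2,2] -> 1
  i=4: j in [1,2] -> 2
H(9) = 0+0+0+1+2 = 3


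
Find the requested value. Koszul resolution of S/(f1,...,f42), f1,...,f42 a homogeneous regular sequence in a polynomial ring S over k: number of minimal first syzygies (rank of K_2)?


Regular sequence => Koszul complex is the minimal free resolution.
Syz_1 minimally generated by Koszul relations f_i*e_j - f_j*e_i (i<j): mu(Syz_1) = beta_2 = C(m,2) = m(m-1)/2
m=42
42*41/2 = 861


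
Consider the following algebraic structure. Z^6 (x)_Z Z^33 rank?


rank(M(x)N) = rank(M)*rank(N)
6*33 = 198


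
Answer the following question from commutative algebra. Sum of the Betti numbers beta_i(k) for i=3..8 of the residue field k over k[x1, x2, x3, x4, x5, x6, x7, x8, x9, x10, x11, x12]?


Koszul resolution: beta_i(k)=C(n,i), n=12
C(12,3)=220, C(12,4)=495, C(12,5)=792, C(12,6)=924, C(12,7)=792, C(12,8)=495
Sum=3718


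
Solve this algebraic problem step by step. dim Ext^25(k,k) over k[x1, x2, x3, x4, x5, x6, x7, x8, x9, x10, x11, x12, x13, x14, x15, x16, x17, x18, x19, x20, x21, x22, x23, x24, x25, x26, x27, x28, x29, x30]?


C(n,i)=C(30,25)=142506


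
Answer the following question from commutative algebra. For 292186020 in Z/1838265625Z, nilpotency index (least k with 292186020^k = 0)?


292186020^k mod 1838265625:
k=1: 292186020
k=2: 628221650
k=3: 1632379875
k=4: 1397081875
k=5: 367653125
k=6: 0
First zero at k = 6


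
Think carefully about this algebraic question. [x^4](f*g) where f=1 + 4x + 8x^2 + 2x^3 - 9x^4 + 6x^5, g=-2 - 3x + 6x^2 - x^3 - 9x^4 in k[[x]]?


[x^4] = sum a_i*b_j, i+j=4
  1*-9=-9
  4*-1=-4
  8*6=48
  2*-3=-6
  -9*-2=18
Sum=47


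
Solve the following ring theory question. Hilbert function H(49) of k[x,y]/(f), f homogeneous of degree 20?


H(t)=d for t>=d-1.
d=20, t=49
H(49)=20


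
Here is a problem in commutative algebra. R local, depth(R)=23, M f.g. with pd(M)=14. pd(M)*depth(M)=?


pd+depth=23
depth=23-14=9
pd*depth=14*9=126


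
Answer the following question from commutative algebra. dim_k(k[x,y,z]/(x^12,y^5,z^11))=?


Basis: x^iy^jz^k, i<12,j<5,k<11
12*5*11=660


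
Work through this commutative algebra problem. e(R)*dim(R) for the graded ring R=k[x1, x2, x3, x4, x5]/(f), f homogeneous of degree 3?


e(R)=deg(f)=3, dim(R)=5-1=4
e*dim=3*4=12


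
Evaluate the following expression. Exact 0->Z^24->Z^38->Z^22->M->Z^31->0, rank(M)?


Alt sum=0:
(-1)^0*24 + (-1)^1*38 + (-1)^2*22 + (-1)^3*? + (-1)^4*31=0
rank(M)=39


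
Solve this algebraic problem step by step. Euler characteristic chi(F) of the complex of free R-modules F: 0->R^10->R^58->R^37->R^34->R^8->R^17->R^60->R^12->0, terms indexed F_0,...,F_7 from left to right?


chi = sum (-1)^i * rank:
(-1)^0*10=10
(-1)^1*58=-58
(-1)^2*37=37
(-1)^3*34=-34
(-1)^4*8=8
(-1)^5*17=-17
(-1)^6*60=60
(-1)^7*12=-12
chi=-6


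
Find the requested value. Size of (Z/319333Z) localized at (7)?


7-primary part: 319333=7^5*19
Size=7^5=16807


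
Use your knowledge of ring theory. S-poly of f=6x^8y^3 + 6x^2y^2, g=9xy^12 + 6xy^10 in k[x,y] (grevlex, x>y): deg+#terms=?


LT(f)=6x^8y^3, LT(g)=9xy^12
lcm(LM)=x^8y^12
S(f,g) (scaled by 54 to clear denominators) = 9y^9*f - 6x^7*g = -36x^8y^10 + 54x^2y^11
2 terms, deg 18.
18+2=20


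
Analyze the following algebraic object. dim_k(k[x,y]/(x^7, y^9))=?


Basis: x^i*y^j, i<7, j<9
7*9=63


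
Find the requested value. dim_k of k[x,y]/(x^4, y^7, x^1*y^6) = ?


k[x,y]/I, I = (x^4, y^7, x^1*y^6)
Rect: 4x7=28. Corner: (4-1)x(7-6)=3.
dim = 28-3 = 25


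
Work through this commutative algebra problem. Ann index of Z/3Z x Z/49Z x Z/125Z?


Exponent = lcm of the cyclic orders; pairwise coprime => product.
3^1*7^2*5^3=3*49*125=18375


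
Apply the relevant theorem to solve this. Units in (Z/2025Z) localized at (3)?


Local ring = Z/81Z.
phi(81) = 3^3*(3-1) = 54


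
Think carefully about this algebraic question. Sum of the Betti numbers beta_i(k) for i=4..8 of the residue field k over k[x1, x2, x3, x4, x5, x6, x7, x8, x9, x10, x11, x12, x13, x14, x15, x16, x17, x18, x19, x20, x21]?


Koszul resolution: beta_i(k)=C(n,i), n=21
C(21,4)=5985, C(21,5)=20349, C(21,6)=54264, C(21,7)=116280, C(21,8)=203490
Sum=400368


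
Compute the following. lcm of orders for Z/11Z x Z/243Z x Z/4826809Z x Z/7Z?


Exponent = lcm of the cyclic orders; pairwise coprime => product.
11^1*3^5*13^6*7^1=11*243*4826809*7=90314423199


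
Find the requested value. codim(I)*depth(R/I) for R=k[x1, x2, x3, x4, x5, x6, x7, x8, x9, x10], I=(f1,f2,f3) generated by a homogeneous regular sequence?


codim=3, depth=dim(R/I)=10-3=7
Product=3*7=21


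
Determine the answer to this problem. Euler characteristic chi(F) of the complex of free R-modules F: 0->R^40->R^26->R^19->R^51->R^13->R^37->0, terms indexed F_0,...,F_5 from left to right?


chi = sum (-1)^i * rank:
(-1)^0*40=40
(-1)^1*26=-26
(-1)^2*19=19
(-1)^3*51=-51
(-1)^4*13=13
(-1)^5*37=-37
chi=-42


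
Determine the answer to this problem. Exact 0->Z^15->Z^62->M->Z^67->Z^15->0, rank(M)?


Alt sum=0:
(-1)^0*15 + (-1)^1*62 + (-1)^2*? + (-1)^3*67 + (-1)^4*15=0
rank(M)=99


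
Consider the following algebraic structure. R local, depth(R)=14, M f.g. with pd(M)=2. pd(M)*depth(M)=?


pd+depth=14
depth=14-2=12
pd*depth=2*12=24


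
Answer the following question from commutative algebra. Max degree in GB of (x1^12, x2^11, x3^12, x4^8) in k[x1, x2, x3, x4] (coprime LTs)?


Pure powers, coprime LTs => already GB.
Degrees: 12, 11, 12, 8
Max=12


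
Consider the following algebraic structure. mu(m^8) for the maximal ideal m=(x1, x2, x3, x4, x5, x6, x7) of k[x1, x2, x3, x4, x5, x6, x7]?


Graded Nakayama: mu(m^d) = dim_k (m^d/m^(d+1)) = #degree-8 monomials in 7 vars
C(n+d-1,d)=C(14,8)=3003


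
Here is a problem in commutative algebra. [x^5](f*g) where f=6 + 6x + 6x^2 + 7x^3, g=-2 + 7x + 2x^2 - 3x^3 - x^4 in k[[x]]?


[x^5] = sum a_i*b_j, i+j=5
  6*-1=-6
  6*-3=-18
  7*2=14
Sum=-10


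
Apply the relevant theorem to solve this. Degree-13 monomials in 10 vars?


C(d+n-1,n-1)=C(22,9)=497420


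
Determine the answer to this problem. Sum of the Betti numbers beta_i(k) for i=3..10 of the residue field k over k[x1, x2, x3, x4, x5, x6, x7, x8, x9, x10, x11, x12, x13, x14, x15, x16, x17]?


Koszul resolution: beta_i(k)=C(n,i), n=17
C(17,3)=680, C(17,4)=2380, C(17,5)=6188, C(17,6)=12376, C(17,7)=19448, C(17,8)=24310, C(17,9)=24310, C(17,10)=19448
Sum=109140


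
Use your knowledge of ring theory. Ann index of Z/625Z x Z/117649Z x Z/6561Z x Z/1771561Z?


Exponent = lcm of the cyclic orders; pairwise coprime => product.
5^4*7^6*3^8*11^6=625*117649*6561*1771561=854662022352455625


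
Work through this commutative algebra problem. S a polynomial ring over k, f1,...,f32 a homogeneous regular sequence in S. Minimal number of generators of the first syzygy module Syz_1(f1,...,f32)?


Regular sequence => Koszul complex is the minimal free resolution.
Syz_1 minimally generated by Koszul relations f_i*e_j - f_j*e_i (i<j): mu(Syz_1) = beta_2 = C(m,2) = m(m-1)/2
m=32
32*31/2 = 496


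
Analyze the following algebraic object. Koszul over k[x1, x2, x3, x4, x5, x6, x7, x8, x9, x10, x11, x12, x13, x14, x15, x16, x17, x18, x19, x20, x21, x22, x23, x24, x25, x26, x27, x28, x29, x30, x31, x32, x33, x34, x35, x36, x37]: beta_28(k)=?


C(n,i)=C(37,28)=124403620


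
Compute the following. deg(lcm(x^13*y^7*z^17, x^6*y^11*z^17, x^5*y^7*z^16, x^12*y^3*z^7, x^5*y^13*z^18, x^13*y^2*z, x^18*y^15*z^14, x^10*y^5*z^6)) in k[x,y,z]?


lcm = componentwise max:
x: max(13,6,5,12,5,13,18,10)=18
y: max(7,11,7,3,13,2,15,5)=15
z: max(17,17,16,7,18,1,14,6)=18
Total=18+15+18=51


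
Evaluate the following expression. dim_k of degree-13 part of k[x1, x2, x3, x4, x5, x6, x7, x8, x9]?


C(d+n-1,n-1)=C(21,8)=203490


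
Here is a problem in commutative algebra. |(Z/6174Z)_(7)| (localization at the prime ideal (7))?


7-primary part: 6174=7^3*18
Size=7^3=343


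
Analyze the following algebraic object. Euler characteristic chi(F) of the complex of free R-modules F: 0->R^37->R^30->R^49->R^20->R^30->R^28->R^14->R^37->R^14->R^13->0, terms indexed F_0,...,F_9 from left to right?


chi = sum (-1)^i * rank:
(-1)^0*37=37
(-1)^1*30=-30
(-1)^2*49=49
(-1)^3*20=-20
(-1)^4*30=30
(-1)^5*28=-28
(-1)^6*14=14
(-1)^7*37=-37
(-1)^8*14=14
(-1)^9*13=-13
chi=16


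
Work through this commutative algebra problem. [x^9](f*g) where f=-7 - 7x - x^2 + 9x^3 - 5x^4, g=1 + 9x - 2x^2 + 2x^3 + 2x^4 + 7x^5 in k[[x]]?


[x^9] = sum a_i*b_j, i+j=9
  -5*7=-35
Sum=-35


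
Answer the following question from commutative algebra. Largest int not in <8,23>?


gcd(8,23)=1 => F=ab-a-b=8*23-8-23=184-31=153


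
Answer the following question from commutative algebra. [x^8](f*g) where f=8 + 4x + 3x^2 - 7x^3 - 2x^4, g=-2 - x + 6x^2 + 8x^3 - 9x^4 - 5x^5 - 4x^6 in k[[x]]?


[x^8] = sum a_i*b_j, i+j=8
  3*-4=-12
  -7*-5=35
  -2*-9=18
Sum=41


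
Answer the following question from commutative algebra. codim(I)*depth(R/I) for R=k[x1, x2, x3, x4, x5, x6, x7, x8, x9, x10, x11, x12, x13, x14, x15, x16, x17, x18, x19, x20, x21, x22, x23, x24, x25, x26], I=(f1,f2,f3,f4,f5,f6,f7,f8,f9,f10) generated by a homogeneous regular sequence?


codim=10, depth=dim(R/I)=26-10=16
Product=10*16=160


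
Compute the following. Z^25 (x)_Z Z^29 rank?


rank(M(x)N) = rank(M)*rank(N)
25*29 = 725


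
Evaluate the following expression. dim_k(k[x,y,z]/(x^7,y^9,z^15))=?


Basis: x^iy^jz^k, i<7,j<9,k<15
7*9*15=945


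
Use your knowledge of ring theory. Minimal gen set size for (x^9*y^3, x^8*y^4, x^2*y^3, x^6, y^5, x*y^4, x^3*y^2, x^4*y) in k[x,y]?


Remove redundant (divisible by others).
x^9*y^3 redundant.
x^8*y^4 redundant.
Min: x^6, x^4*y, x^3*y^2, x^2*y^3, x*y^4, y^5
Count=6


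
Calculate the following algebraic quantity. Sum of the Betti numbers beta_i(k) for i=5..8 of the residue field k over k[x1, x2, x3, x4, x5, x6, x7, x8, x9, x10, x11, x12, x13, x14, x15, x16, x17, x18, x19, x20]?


Koszul resolution: beta_i(k)=C(n,i), n=20
C(20,5)=15504, C(20,6)=38760, C(20,7)=77520, C(20,8)=125970
Sum=257754


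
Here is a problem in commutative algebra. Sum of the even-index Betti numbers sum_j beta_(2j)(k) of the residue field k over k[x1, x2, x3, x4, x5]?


Koszul resolution: beta_i(k)=C(n,i), n=5
sum_even C(5,i) = 2^(n-1) = 2^4 = 16


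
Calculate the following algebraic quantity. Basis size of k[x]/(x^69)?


Basis: 1,x,...,x^68
dim=69


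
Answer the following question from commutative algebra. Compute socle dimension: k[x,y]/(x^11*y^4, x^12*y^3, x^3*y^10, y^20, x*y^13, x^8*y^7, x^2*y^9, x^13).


Socle = ann(m) = span of standard monomials u with x*u, y*u in I (staircase corners).
Redundant generators: x^3*y^10
Minimal generators: x^13, x^12*y^3, x^11*y^4, x^8*y^7, x^2*y^9, x*y^13, y^20
Corners: y^19, xy^12, x^7y^8, x^10y^6, x^11y^3, x^12y^2
Socle dim=6


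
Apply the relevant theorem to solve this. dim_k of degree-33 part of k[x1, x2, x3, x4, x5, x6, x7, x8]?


C(d+n-1,n-1)=C(40,7)=18643560


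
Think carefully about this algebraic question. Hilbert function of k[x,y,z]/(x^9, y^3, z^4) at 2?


Need i<9, j<3, k<4 with i+j+k=2.
For each i, j ranges over max(0,2-i-3)..min(2,2-i):
  i=0: j in [0,2] -> 3
  i=1: j in [0,1] -> 2
  i=2: j in [0,0] -> 1
H(2) = 3+2+1 = 6


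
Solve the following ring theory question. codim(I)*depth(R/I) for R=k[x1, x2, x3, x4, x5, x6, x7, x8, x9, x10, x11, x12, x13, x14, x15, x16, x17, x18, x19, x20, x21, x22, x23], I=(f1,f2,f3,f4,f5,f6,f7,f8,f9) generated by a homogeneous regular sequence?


codim=9, depth=dim(R/I)=23-9=14
Product=9*14=126


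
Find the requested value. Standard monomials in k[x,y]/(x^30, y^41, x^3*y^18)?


k[x,y]/I, I = (x^30, y^41, x^3*y^18)
Rect: 30x41=1230. Corner: (30-3)x(41-18)=621.
dim = 1230-621 = 609


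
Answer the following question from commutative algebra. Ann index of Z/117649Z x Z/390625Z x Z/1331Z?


Exponent = lcm of the cyclic orders; pairwise coprime => product.
7^6*5^8*11^3=117649*390625*1331=61168288671875


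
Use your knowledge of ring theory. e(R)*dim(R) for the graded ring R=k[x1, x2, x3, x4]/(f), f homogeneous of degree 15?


e(R)=deg(f)=15, dim(R)=4-1=3
e*dim=15*3=45


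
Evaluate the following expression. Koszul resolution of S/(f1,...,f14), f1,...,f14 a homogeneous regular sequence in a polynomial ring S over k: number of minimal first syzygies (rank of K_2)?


Regular sequence => Koszul complex is the minimal free resolution.
Syz_1 minimally generated by Koszul relations f_i*e_j - f_j*e_i (i<j): mu(Syz_1) = beta_2 = C(m,2) = m(m-1)/2
m=14
14*13/2 = 91


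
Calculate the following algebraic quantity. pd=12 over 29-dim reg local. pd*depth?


pd+depth=29
depth=29-12=17
pd*depth=12*17=204


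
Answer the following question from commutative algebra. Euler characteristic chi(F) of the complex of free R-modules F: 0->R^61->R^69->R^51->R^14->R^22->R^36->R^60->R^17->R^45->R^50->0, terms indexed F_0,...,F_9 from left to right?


chi = sum (-1)^i * rank:
(-1)^0*61=61
(-1)^1*69=-69
(-1)^2*51=51
(-1)^3*14=-14
(-1)^4*22=22
(-1)^5*36=-36
(-1)^6*60=60
(-1)^7*17=-17
(-1)^8*45=45
(-1)^9*50=-50
chi=53


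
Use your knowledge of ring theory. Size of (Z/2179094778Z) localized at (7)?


7-primary part: 2179094778=7^9*54
Size=7^9=40353607


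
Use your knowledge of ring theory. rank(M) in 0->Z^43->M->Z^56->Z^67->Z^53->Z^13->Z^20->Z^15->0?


Alt sum=0:
(-1)^0*43 + (-1)^1*? + (-1)^2*56 + (-1)^3*67 + (-1)^4*53 + (-1)^5*13 + (-1)^6*20 + (-1)^7*15=0
rank(M)=77


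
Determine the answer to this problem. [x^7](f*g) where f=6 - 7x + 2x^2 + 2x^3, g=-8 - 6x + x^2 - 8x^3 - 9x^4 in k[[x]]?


[x^7] = sum a_i*b_j, i+j=7
  2*-9=-18
Sum=-18


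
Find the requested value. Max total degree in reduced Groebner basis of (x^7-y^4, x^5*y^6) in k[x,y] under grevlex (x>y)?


LT(f1)=x^7, LT(f2)=x^5y^6, lcm=x^7y^6
S(f1,f2) = y^6*f1 - x^2*f2 = -y^10
Reduced GB = {f1, f2, y^10}; degrees 7, 11, 10
Max = 11


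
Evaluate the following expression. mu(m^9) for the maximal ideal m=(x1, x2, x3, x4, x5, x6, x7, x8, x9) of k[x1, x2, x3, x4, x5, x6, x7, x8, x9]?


Graded Nakayama: mu(m^d) = dim_k (m^d/m^(d+1)) = #degree-9 monomials in 9 vars
C(n+d-1,d)=C(17,9)=24310


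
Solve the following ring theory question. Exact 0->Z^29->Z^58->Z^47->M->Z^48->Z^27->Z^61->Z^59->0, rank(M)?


Alt sum=0:
(-1)^0*29 + (-1)^1*58 + (-1)^2*47 + (-1)^3*? + (-1)^4*48 + (-1)^5*27 + (-1)^6*61 + (-1)^7*59=0
rank(M)=41


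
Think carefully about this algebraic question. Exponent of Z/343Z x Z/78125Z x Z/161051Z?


Exponent = lcm of the cyclic orders; pairwise coprime => product.
7^3*5^7*11^5=343*78125*161051=4315663515625


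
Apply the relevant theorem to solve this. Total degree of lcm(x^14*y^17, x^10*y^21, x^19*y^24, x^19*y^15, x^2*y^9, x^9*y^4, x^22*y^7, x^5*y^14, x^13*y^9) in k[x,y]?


lcm = componentwise max:
x: max(14,10,19,19,2,9,22,5,13)=22
y: max(17,21,24,15,9,4,7,14,9)=24
Total=22+24=46


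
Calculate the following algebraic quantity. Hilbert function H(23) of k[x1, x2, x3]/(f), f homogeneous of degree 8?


C(25,2)-C(17,2)=300-136=164


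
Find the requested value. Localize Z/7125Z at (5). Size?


5-primary part: 7125=5^3*57
Size=5^3=125


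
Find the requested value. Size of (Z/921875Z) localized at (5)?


5-primary part: 921875=5^6*59
Size=5^6=15625


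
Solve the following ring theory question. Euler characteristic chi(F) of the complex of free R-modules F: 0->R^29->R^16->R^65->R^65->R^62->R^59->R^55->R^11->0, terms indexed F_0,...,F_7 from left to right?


chi = sum (-1)^i * rank:
(-1)^0*29=29
(-1)^1*16=-16
(-1)^2*65=65
(-1)^3*65=-65
(-1)^4*62=62
(-1)^5*59=-59
(-1)^6*55=55
(-1)^7*11=-11
chi=60


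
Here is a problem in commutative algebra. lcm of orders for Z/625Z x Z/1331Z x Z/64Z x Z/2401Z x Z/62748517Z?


Exponent = lcm of the cyclic orders; pairwise coprime => product.
5^4*11^3*2^6*7^4*13^7=625*1331*64*2401*62748517=8021095239237080000


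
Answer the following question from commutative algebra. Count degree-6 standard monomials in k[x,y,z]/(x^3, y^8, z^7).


Need i<3, j<8, k<7 with i+j+k=6.
For each i, j ranges over max(0,6-i-6)..min(7,6-i):
  i=0: j in [0,6] -> 7
  i=1: j in [0,5] -> 6
  i=2: j in [0,4] -> 5
H(6) = 7+6+5 = 18


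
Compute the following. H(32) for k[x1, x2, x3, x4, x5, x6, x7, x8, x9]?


C(d+n-1,n-1)=C(40,8)=76904685


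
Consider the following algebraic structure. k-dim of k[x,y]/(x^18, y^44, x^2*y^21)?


k[x,y]/I, I = (x^18, y^44, x^2*y^21)
Rect: 18x44=792. Corner: (18-2)x(44-21)=368.
dim = 792-368 = 424


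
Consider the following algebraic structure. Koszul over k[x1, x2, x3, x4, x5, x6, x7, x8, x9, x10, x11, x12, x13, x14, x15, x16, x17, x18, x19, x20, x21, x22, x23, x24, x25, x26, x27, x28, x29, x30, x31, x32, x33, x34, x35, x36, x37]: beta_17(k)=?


C(n,i)=C(37,17)=15905368710


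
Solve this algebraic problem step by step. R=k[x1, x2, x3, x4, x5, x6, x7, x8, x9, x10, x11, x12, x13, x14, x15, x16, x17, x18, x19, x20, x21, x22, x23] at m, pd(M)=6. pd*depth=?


pd+depth=23
depth=23-6=17
pd*depth=6*17=102


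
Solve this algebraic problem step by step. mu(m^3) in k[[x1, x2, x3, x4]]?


C(n+d-1,d)=C(6,3)=20


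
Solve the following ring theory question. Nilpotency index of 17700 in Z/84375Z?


17700^k mod 84375:
k=1: 17700
k=2: 5625
k=3: 0
First zero at k = 3


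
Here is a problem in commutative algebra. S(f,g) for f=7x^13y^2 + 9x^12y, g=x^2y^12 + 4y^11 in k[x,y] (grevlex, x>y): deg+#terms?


LT(f)=7x^13y^2, LT(g)=x^2y^12
lcm(LM)=x^13y^12
S(f,g) (scaled by 7 to clear denominators) = y^10*f - 7x^11*g = 9x^12y^11 - 28x^11y^11
2 terms, deg 23.
23+2=25


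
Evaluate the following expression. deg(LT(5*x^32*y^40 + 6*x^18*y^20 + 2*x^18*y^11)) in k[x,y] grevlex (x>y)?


LT: 5*x^32*y^40
deg_x=32, deg_y=40
Total=32+40=72


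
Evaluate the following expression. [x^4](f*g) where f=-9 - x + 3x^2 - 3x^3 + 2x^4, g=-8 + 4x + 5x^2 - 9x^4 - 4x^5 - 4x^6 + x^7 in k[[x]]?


[x^4] = sum a_i*b_j, i+j=4
  -9*-9=81
  3*5=15
  -3*4=-12
  2*-8=-16
Sum=68


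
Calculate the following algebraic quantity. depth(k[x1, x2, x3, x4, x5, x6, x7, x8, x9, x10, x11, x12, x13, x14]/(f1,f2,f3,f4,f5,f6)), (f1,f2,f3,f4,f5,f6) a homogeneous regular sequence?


depth(R)=14
depth(R/I)=14-6=8


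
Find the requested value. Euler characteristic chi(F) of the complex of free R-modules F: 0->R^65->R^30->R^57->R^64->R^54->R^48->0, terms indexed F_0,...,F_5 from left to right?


chi = sum (-1)^i * rank:
(-1)^0*65=65
(-1)^1*30=-30
(-1)^2*57=57
(-1)^3*64=-64
(-1)^4*54=54
(-1)^5*48=-48
chi=34


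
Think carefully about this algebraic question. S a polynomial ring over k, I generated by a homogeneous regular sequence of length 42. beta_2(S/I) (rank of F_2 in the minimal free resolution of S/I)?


Regular sequence => Koszul complex is the minimal free resolution.
Syz_1 minimally generated by Koszul relations f_i*e_j - f_j*e_i (i<j): mu(Syz_1) = beta_2 = C(m,2) = m(m-1)/2
m=42
42*41/2 = 861


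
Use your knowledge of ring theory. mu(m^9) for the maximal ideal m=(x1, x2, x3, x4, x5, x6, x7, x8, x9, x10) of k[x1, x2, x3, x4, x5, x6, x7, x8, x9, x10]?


Graded Nakayama: mu(m^d) = dim_k (m^d/m^(d+1)) = #degree-9 monomials in 10 vars
C(n+d-1,d)=C(18,9)=48620


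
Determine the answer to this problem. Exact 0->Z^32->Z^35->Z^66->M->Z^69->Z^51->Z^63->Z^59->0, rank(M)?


Alt sum=0:
(-1)^0*32 + (-1)^1*35 + (-1)^2*66 + (-1)^3*? + (-1)^4*69 + (-1)^5*51 + (-1)^6*63 + (-1)^7*59=0
rank(M)=85


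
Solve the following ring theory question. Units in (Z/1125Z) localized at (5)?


Local ring = Z/125Z.
phi(125) = 5^2*(5-1) = 100


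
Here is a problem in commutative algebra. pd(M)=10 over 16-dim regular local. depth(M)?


pd+depth=depth(R)=16
depth=16-10=6


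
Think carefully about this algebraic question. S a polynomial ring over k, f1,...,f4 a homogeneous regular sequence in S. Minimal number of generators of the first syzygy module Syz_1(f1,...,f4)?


Regular sequence => Koszul complex is the minimal free resolution.
Syz_1 minimally generated by Koszul relations f_i*e_j - f_j*e_i (i<j): mu(Syz_1) = beta_2 = C(m,2) = m(m-1)/2
m=4
4*3/2 = 6


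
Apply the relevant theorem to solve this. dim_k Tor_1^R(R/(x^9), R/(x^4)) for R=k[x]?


Tor_1(R/I,R/J)=(I cap J)/IJ=(x^9)/(x^13)
dim=13-9=min(9,4)=4


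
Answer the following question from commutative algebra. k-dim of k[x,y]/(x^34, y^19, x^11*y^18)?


k[x,y]/I, I = (x^34, y^19, x^11*y^18)
Rect: 34x19=646. Corner: (34-11)x(19-18)=23.
dim = 646-23 = 623


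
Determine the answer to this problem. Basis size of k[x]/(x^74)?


Basis: 1,x,...,x^73
dim=74


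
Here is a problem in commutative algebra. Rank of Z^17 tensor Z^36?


rank(M(x)N) = rank(M)*rank(N)
17*36 = 612


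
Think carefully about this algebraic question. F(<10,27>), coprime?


gcd(10,27)=1 => F=ab-a-b=10*27-10-27=270-37=233


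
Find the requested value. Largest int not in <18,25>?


gcd(18,25)=1 => F=ab-a-b=18*25-18-25=450-43=407


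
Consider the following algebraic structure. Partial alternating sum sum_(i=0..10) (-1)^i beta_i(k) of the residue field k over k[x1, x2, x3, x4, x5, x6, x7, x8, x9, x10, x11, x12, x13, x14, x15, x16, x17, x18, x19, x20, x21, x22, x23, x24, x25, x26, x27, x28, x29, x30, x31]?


Koszul resolution: beta_i(k)=C(n,i), n=31
sum_(i=0..p) (-1)^i C(n,i) = (-1)^p C(n-1,p)
(-1)^10*C(30,10) = (-1)^10*30045015 = 30045015


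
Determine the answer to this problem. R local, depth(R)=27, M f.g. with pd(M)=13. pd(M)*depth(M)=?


pd+depth=27
depth=27-13=14
pd*depth=13*14=182


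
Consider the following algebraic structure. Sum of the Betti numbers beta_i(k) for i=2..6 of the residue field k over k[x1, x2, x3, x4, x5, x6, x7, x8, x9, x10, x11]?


Koszul resolution: beta_i(k)=C(n,i), n=11
C(11,2)=55, C(11,3)=165, C(11,4)=330, C(11,5)=462, C(11,6)=462
Sum=1474


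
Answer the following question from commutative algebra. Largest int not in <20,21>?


gcd(20,21)=1 => F=ab-a-b=20*21-20-21=420-41=379


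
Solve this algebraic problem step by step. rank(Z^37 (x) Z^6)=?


rank(M(x)N) = rank(M)*rank(N)
37*6 = 222


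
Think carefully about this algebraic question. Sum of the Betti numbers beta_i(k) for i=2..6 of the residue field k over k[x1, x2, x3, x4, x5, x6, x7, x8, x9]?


Koszul resolution: beta_i(k)=C(n,i), n=9
C(9,2)=36, C(9,3)=84, C(9,4)=126, C(9,5)=126, C(9,6)=84
Sum=456


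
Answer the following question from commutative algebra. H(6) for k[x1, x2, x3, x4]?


C(d+n-1,n-1)=C(9,3)=84


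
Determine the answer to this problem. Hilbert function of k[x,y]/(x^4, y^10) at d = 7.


k[x,y], I = (x^4, y^10), d = 7
Need i < 4 and d-i < 10.
Range: 0 <= i <= 3.
H(7) = 4


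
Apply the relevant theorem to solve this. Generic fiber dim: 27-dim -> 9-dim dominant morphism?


dim(fiber)=dim(X)-dim(Y)=27-9=18


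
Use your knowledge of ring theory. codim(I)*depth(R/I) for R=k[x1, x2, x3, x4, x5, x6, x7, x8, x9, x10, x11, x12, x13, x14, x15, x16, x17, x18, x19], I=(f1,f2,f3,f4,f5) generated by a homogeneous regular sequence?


codim=5, depth=dim(R/I)=19-5=14
Product=5*14=70


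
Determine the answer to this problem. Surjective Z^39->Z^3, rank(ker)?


rank(ker) = 39-3 = 36


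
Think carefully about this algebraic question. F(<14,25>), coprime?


gcd(14,25)=1 => F=ab-a-b=14*25-14-25=350-39=311


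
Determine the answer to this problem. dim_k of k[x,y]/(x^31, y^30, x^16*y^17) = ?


k[x,y]/I, I = (x^31, y^30, x^16*y^17)
Rect: 31x30=930. Corner: (31-16)x(30-17)=195.
dim = 930-195 = 735


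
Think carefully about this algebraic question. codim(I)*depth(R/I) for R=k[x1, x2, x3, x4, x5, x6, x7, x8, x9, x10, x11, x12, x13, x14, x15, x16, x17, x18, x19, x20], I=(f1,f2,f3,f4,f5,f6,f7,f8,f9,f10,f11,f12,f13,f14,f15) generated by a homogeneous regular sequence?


codim=15, depth=dim(R/I)=20-15=5
Product=15*5=75


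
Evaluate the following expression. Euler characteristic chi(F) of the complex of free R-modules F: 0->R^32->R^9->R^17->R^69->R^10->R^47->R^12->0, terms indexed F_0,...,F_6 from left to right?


chi = sum (-1)^i * rank:
(-1)^0*32=32
(-1)^1*9=-9
(-1)^2*17=17
(-1)^3*69=-69
(-1)^4*10=10
(-1)^5*47=-47
(-1)^6*12=12
chi=-54


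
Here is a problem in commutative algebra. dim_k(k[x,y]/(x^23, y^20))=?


Basis: x^i*y^j, i<23, j<20
23*20=460


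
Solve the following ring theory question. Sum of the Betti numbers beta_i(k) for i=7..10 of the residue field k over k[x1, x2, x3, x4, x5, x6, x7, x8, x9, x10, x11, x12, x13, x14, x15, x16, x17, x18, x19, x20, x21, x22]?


Koszul resolution: beta_i(k)=C(n,i), n=22
C(22,7)=170544, C(22,8)=319770, C(22,9)=497420, C(22,10)=646646
Sum=1634380


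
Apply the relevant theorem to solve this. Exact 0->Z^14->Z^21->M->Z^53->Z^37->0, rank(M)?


Alt sum=0:
(-1)^0*14 + (-1)^1*21 + (-1)^2*? + (-1)^3*53 + (-1)^4*37=0
rank(M)=23


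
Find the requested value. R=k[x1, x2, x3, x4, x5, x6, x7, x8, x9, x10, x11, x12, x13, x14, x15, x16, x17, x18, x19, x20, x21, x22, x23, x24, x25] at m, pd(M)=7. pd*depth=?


pd+depth=25
depth=25-7=18
pd*depth=7*18=126


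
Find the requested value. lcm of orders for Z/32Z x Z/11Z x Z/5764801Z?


Exponent = lcm of the cyclic orders; pairwise coprime => product.
2^5*11^1*7^8=32*11*5764801=2029209952


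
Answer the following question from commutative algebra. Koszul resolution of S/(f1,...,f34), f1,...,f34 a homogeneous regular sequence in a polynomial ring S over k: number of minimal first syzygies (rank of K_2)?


Regular sequence => Koszul complex is the minimal free resolution.
Syz_1 minimally generated by Koszul relations f_i*e_j - f_j*e_i (i<j): mu(Syz_1) = beta_2 = C(m,2) = m(m-1)/2
m=34
34*33/2 = 561


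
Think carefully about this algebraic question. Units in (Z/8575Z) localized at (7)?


Local ring = Z/343Z.
phi(343) = 7^2*(7-1) = 294


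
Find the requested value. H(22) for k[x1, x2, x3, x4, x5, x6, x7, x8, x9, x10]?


C(d+n-1,n-1)=C(31,9)=20160075


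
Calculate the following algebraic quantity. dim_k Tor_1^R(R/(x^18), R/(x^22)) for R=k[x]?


Tor_1(R/I,R/J)=(I cap J)/IJ=(x^22)/(x^40)
dim=40-22=min(18,22)=18


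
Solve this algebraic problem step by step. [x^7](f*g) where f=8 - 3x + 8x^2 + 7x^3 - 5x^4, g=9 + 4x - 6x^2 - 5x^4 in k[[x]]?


[x^7] = sum a_i*b_j, i+j=7
  7*-5=-35
Sum=-35


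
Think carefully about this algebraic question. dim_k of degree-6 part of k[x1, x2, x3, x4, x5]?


C(d+n-1,n-1)=C(10,4)=210


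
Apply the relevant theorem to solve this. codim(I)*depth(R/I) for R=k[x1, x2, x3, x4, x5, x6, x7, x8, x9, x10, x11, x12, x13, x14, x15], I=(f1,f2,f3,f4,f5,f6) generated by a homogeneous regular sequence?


codim=6, depth=dim(R/I)=15-6=9
Product=6*9=54


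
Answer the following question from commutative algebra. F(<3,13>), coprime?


gcd(3,13)=1 => F=ab-a-b=3*13-3-13=39-16=23


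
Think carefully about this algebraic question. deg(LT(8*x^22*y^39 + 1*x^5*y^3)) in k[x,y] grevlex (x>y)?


LT: 8*x^22*y^39
deg_x=22, deg_y=39
Total=22+39=61


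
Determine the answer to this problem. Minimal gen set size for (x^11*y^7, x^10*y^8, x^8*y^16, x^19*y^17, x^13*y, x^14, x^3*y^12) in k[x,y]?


Remove redundant (divisible by others).
x^19*y^17 redundant.
x^8*y^16 redundant.
Min: x^14, x^13*y, x^11*y^7, x^10*y^8, x^3*y^12
Count=5


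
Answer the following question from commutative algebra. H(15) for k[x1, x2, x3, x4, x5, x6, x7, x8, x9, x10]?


C(d+n-1,n-1)=C(24,9)=1307504


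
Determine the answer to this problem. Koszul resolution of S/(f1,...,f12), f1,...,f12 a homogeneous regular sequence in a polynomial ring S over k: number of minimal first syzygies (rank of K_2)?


Regular sequence => Koszul complex is the minimal free resolution.
Syz_1 minimally generated by Koszul relations f_i*e_j - f_j*e_i (i<j): mu(Syz_1) = beta_2 = C(m,2) = m(m-1)/2
m=12
12*11/2 = 66


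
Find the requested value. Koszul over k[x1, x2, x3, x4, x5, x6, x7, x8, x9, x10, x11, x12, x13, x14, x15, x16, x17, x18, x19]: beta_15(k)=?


C(n,i)=C(19,15)=3876


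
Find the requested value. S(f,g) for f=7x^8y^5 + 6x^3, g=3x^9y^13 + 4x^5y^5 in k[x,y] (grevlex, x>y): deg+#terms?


LT(f)=7x^8y^5, LT(g)=3x^9y^13
lcm(LM)=x^9y^13
S(f,g) (scaled by 21 to clear denominators) = 3xy^8*f - 7*g = 18x^4y^8 - 28x^5y^5
2 terms, deg 12.
12+2=14


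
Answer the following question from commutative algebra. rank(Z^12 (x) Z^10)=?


rank(M(x)N) = rank(M)*rank(N)
12*10 = 120


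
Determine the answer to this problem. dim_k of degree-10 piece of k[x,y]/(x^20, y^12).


k[x,y], I = (x^20, y^12), d = 10
Need i < 20 and d-i < 12.
Range: 0 <= i <= 10.
H(10) = 11


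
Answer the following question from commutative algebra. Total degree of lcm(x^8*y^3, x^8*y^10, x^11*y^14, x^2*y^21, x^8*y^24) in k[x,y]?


lcm = componentwise max:
x: max(8,8,11,2,8)=11
y: max(3,10,14,21,24)=24
Total=11+24=35


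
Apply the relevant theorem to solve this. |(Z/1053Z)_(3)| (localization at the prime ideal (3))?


3-primary part: 1053=3^4*13
Size=3^4=81


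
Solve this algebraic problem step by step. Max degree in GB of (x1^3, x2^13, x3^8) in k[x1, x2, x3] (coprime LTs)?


Pure powers, coprime LTs => already GB.
Degrees: 3, 13, 8
Max=13


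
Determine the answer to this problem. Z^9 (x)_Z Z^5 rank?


rank(M(x)N) = rank(M)*rank(N)
9*5 = 45


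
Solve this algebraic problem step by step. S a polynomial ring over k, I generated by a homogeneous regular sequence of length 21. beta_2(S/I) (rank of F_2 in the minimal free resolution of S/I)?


Regular sequence => Koszul complex is the minimal free resolution.
Syz_1 minimally generated by Koszul relations f_i*e_j - f_j*e_i (i<j): mu(Syz_1) = beta_2 = C(m,2) = m(m-1)/2
m=21
21*20/2 = 210
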